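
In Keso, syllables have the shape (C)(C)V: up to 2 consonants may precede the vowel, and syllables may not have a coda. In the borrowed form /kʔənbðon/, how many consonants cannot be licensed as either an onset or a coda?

2

Syllabifying with onset maximization leaves /n/, /n/ stranded (no codas are permitted; onsets may contain at most 2 consonants).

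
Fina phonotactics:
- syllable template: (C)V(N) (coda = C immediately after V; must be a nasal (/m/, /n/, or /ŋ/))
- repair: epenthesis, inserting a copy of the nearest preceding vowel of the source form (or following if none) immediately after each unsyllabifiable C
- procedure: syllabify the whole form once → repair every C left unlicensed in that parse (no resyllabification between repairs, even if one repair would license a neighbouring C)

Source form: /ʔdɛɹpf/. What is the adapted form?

ʔɛdɛɹɛpɛfɛ

Syllabifying with onset maximization leaves /ʔ/, /ɹ/, /p/, /f/ stranded (only a nasal (/m/, /n/, or /ŋ/) is licensed in coda position; onsets are limited to one consonant).
Epenthesis after each stranded consonant: /ʔ/ → /ʔɛ/, /ɹ/ → /ɹɛ/, /p/ → /pɛ/, /f/ → /fɛ/.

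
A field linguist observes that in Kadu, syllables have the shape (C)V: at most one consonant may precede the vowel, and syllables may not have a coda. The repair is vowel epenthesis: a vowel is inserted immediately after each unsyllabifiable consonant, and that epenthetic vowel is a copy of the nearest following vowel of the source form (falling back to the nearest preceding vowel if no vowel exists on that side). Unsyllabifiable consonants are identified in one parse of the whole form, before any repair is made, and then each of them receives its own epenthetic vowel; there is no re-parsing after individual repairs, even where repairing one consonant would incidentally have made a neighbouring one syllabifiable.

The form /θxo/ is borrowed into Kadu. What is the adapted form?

The consonants /θ/ cannot be parsed into a legal (C)V syllable (no codas are permitted; onsets are limited to one consonant).
Epenthesis after each stranded consonant: /θ/ → /θo/.

θoxo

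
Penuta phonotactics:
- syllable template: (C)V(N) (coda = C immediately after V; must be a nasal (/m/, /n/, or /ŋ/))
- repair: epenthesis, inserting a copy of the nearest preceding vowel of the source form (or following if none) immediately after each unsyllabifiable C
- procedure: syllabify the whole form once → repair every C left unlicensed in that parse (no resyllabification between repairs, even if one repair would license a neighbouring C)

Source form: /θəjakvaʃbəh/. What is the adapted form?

θəjakavaʃabəhə

Syllabifying with onset maximization leaves /k/, /ʃ/, /h/ stranded (only a nasal (/m/, /n/, or /ŋ/) is licensed in coda position; onsets are limited to one consonant).
Epenthesis after each stranded consonant: /k/ → /ka/, /ʃ/ → /ʃa/, /h/ → /hə/.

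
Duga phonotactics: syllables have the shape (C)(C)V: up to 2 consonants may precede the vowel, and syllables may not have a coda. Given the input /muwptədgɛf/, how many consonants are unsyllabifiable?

The consonants /w/, /f/ cannot be parsed into a legal (C)(C)V syllable (no codas are permitted; onsets may contain at most 2 consonants).

2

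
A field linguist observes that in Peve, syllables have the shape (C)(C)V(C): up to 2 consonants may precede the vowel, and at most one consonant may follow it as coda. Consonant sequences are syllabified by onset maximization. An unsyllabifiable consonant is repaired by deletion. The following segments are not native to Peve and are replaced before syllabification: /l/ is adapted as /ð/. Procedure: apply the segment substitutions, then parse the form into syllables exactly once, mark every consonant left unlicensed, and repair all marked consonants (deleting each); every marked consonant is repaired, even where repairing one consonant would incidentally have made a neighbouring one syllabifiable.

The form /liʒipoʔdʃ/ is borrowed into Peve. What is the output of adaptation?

Substitution: /l/ → /ð/, giving /ðiʒipoʔdʃ/.
Under (C)(C)V(C), the unsyllabifiable consonants are /d/, /ʃ/ (at most one coda consonant is licensed; onsets may contain at most 2 consonants).
Deleting the stranded consonants removes /d/, /ʃ/.

ðiʒipoʔ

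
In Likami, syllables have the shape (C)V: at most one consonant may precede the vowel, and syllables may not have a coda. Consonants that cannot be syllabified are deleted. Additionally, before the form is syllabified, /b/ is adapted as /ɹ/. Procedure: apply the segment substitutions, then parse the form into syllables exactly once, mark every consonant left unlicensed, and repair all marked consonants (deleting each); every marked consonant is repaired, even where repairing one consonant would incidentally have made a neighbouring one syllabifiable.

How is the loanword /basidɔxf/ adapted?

ɹasidɔ

Substitution: /b/ → /ɹ/, giving /ɹasidɔxf/.
The consonants /x/, /f/ cannot be parsed into a legal (C)V syllable (no codas are permitted; onsets are limited to one consonant).
Deleting the stranded consonants removes /x/, /f/.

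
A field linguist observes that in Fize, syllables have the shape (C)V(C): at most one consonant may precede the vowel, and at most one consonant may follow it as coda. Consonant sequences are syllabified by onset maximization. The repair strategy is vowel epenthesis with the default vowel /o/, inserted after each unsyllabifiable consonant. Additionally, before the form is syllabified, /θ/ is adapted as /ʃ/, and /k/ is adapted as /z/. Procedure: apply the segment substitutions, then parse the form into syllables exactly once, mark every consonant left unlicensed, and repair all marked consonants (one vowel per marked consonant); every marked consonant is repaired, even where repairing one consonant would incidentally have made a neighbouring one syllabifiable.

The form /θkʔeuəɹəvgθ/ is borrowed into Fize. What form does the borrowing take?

Substitution: /θ/ → /ʃ/, /k/ → /z/, giving /ʃzʔeuəɹəvgʃ/.
The consonants /ʃ/, /z/, /g/, /ʃ/ cannot be parsed into a legal (C)V(C) syllable (at most one coda consonant is licensed; onsets are limited to one consonant).
Epenthesis after each stranded consonant: /ʃ/ → /ʃo/, /z/ → /zo/, /g/ → /go/, /ʃ/ → /ʃo/.

ʃozoʔeuəɹəvgoʃo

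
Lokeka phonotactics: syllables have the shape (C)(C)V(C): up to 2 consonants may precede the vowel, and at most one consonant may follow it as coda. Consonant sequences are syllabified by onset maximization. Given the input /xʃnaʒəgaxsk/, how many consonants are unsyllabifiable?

Under (C)(C)V(C), the unsyllabifiable consonants are /x/, /s/, /k/ (at most one coda consonant is licensed; onsets may contain at most 2 consonants).

3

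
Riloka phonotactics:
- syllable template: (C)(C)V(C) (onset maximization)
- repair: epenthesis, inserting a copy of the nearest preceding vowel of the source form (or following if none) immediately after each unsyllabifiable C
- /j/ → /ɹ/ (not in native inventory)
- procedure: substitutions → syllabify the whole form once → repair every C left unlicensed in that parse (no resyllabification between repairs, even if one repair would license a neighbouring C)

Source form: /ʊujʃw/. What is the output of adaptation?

ʊuɹʃuwu

Substitution: /j/ → /ɹ/, giving /ʊuɹʃw/.
Syllabifying with onset maximization leaves /ʃ/, /w/ stranded (at most one coda consonant is licensed; onsets may contain at most 2 consonants).
Each unlicensed consonant becomes the onset of a new syllable: /ʃ/ → /ʃu/, /w/ → /wu/.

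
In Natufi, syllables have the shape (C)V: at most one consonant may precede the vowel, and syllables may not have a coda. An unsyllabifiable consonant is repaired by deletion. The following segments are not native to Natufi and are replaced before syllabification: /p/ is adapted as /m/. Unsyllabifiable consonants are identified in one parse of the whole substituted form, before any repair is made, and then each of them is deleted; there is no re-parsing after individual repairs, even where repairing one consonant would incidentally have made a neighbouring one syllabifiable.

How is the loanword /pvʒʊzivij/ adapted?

ʒʊzivi

Substitution: /p/ → /m/, giving /mvʒʊzivij/.
The consonants /m/, /v/, /j/ cannot be parsed into a legal (C)V syllable (no codas are permitted; onsets are limited to one consonant).
Deletion applies to /m/, /v/, /j/.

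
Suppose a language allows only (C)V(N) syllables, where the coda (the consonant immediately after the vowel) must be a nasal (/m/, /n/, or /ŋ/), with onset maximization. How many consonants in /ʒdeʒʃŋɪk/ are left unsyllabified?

Under (C)V(N), the unsyllabifiable consonants are /ʒ/, /ʒ/, /ʃ/, /k/ (only a nasal (/m/, /n/, or /ŋ/) is licensed in coda position; onsets are limited to one consonant).

4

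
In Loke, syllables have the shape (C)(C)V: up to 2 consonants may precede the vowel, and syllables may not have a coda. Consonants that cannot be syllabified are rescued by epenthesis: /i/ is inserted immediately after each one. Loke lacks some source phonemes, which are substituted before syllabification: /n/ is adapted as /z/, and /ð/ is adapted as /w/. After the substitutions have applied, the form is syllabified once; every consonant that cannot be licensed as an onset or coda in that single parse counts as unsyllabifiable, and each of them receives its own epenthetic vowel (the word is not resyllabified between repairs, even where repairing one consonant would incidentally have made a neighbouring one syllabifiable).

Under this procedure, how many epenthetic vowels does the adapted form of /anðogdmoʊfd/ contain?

3

After substitution the input is /azwogdmoʊfd/.
The unsyllabifiable consonants are /g/, /f/, /d/; each receives one epenthetic vowel.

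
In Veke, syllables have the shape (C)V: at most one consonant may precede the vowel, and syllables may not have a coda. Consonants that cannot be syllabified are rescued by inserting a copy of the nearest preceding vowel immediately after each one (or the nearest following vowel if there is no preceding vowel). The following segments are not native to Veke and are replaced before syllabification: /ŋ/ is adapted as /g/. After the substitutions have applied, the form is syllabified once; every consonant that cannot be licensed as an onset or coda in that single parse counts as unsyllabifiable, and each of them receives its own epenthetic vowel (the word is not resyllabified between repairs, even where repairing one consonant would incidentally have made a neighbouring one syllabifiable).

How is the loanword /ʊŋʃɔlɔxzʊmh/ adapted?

Substitution: /ŋ/ → /g/, giving /ʊgʃɔlɔxzʊmh/.
Syllabifying with onset maximization leaves /g/, /x/, /m/, /h/ stranded (no codas are permitted; onsets are limited to one consonant).
Each unlicensed consonant becomes the onset of a new syllable: /g/ → /gʊ/, /x/ → /xɔ/, /m/ → /mʊ/, /h/ → /hʊ/.

ʊgʊʃɔlɔxɔzʊmʊhʊ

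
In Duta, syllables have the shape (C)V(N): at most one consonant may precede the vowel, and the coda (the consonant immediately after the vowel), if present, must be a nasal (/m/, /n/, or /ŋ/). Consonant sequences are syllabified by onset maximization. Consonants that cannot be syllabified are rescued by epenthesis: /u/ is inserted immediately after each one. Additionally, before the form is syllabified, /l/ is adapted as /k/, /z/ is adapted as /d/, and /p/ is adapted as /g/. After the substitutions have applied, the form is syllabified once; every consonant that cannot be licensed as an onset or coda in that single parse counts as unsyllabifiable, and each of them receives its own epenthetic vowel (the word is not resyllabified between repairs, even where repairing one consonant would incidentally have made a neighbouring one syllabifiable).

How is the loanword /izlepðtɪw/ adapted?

Substitution: /z/ → /d/, /l/ → /k/, /p/ → /g/, giving /idkegðtɪw/.
The consonants /d/, /g/, /ð/, /w/ cannot be parsed into a legal (C)V(N) syllable (only a nasal (/m/, /n/, or /ŋ/) is licensed in coda position; onsets are limited to one consonant).
Epenthesis after each stranded consonant: /d/ → /du/, /g/ → /gu/, /ð/ → /ðu/, /w/ → /wu/.

idukeguðutɪwu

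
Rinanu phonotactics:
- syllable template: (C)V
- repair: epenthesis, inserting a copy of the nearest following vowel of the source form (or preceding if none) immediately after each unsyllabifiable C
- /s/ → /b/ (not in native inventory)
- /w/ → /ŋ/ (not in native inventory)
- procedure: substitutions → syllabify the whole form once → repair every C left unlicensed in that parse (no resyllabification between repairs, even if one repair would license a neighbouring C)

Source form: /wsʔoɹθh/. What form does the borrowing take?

Substitution: /w/ → /ŋ/, /s/ → /b/, giving /ŋbʔoɹθh/.
Syllabifying with onset maximization leaves /ŋ/, /b/, /ɹ/, /θ/, /h/ stranded (no codas are permitted; onsets are limited to one consonant).
Inserting the epenthetic vowel yields /ŋ/ → /ŋo/, /b/ → /bo/, /ɹ/ → /ɹo/, /θ/ → /θo/, /h/ → /ho/.

ŋoboʔoɹoθoho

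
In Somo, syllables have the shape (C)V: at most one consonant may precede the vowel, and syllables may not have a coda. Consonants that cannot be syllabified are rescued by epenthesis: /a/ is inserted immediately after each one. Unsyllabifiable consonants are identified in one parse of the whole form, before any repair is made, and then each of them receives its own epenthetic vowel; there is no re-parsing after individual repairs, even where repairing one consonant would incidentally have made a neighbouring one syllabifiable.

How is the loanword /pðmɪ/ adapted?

paðamɪ

Under (C)V, the unsyllabifiable consonants are /p/, /ð/ (no codas are permitted; onsets are limited to one consonant).
Epenthesis after each stranded consonant: /p/ → /pa/, /ð/ → /ða/.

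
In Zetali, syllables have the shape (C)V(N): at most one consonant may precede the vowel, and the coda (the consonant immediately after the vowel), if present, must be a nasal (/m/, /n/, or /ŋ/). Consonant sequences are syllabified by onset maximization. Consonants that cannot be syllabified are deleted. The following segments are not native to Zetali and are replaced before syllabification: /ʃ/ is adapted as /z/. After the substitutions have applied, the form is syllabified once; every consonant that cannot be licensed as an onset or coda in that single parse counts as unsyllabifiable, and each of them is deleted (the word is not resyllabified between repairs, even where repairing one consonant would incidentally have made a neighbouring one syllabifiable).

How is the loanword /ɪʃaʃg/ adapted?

ɪza

Substitution: /ʃ/ → /z/, giving /ɪzazg/.
The consonants /z/, /g/ cannot be parsed into a legal (C)V(N) syllable (only a nasal (/m/, /n/, or /ŋ/) is licensed in coda position; onsets are limited to one consonant).
Each unlicensed consonant is deleted: /z/, /g/.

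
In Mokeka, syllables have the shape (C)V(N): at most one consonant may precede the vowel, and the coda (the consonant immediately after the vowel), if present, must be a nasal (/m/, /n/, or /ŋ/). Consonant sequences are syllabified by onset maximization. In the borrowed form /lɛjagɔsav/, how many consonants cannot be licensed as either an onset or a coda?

Syllabifying with onset maximization leaves /v/ stranded (only a nasal (/m/, /n/, or /ŋ/) is licensed in coda position; onsets are limited to one consonant).

1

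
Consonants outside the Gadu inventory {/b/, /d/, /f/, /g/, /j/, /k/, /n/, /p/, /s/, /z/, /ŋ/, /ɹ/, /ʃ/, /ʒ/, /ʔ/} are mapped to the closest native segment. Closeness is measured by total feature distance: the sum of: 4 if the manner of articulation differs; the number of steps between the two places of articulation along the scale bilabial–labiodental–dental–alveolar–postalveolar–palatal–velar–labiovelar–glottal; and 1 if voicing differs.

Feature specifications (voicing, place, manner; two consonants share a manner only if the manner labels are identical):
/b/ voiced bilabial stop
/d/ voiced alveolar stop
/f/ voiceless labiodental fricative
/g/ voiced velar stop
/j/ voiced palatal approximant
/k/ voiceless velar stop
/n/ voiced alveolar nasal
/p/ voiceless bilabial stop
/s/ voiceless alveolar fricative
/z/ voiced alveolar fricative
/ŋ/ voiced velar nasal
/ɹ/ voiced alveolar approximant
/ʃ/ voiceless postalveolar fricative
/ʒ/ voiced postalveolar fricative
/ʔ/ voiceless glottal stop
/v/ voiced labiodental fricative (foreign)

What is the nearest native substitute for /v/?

/f/ is closest: same manner (fricative), place distance 0 (labiodental→labiodental), voicing differs (+1); total 1. Next closest is /z/ at distance 2.

f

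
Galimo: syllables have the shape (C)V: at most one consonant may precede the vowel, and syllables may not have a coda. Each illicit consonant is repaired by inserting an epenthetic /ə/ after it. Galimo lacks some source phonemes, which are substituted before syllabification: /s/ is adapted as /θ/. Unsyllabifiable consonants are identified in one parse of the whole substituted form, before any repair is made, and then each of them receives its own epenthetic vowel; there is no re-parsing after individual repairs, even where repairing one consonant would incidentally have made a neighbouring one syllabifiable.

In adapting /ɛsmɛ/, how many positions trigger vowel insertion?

1

After substitution the input is /ɛθmɛ/.
The unsyllabifiable consonants are /θ/; each receives one epenthetic vowel.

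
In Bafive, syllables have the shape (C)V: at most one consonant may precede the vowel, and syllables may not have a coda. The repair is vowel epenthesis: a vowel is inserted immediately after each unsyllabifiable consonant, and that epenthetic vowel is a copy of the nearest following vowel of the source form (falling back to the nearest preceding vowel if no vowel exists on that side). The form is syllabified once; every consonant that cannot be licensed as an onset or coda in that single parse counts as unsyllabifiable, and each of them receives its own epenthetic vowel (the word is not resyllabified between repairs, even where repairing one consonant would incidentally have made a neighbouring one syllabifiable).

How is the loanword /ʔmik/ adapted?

The consonants /ʔ/, /k/ cannot be parsed into a legal (C)V syllable (no codas are permitted; onsets are limited to one consonant).
Epenthesis after each stranded consonant: /ʔ/ → /ʔi/, /k/ → /ki/.

ʔimiki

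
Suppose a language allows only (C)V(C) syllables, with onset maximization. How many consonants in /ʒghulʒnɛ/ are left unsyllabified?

3

The consonants /ʒ/, /g/, /ʒ/ cannot be parsed into a legal (C)V(C) syllable (at most one coda consonant is licensed; onsets are limited to one consonant).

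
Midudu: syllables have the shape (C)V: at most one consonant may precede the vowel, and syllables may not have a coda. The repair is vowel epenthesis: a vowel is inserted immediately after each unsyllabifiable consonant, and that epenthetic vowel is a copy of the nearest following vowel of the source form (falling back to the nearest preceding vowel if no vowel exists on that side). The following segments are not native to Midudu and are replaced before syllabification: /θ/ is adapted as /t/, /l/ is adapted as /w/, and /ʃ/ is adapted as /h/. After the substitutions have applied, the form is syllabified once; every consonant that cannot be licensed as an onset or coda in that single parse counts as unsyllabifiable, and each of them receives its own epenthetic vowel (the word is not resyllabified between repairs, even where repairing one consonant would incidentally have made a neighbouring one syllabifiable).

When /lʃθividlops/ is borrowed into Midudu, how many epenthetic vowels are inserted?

5

After substitution the input is /whtividwops/.
The unsyllabifiable consonants are /w/, /h/, /d/, /p/, /s/; each receives one epenthetic vowel.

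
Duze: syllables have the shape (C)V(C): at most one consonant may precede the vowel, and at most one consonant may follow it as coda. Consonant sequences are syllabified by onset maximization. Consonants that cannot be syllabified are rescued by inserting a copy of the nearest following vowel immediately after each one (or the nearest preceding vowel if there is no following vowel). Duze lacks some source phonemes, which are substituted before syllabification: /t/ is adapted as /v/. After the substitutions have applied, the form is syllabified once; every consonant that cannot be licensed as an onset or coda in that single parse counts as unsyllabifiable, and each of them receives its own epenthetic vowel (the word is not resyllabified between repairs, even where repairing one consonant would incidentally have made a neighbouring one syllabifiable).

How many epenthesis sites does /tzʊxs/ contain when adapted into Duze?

2

After substitution the input is /vzʊxs/.
The unsyllabifiable consonants are /v/, /s/; each receives one epenthetic vowel.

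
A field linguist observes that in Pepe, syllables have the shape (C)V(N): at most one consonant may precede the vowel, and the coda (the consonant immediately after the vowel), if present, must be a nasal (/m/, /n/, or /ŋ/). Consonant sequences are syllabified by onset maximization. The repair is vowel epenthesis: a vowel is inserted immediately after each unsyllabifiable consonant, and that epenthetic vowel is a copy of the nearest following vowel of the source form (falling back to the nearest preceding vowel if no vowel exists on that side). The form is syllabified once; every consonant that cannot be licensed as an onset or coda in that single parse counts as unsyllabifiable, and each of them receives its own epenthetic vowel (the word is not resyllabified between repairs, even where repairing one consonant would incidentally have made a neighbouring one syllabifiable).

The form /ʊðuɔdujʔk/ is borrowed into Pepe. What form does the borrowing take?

ʊðuɔdujuʔuku

The consonants /j/, /ʔ/, /k/ cannot be parsed into a legal (C)V(N) syllable (only a nasal (/m/, /n/, or /ŋ/) is licensed in coda position; onsets are limited to one consonant).
Each unlicensed consonant becomes the onset of a new syllable: /j/ → /ju/, /ʔ/ → /ʔu/, /k/ → /ku/.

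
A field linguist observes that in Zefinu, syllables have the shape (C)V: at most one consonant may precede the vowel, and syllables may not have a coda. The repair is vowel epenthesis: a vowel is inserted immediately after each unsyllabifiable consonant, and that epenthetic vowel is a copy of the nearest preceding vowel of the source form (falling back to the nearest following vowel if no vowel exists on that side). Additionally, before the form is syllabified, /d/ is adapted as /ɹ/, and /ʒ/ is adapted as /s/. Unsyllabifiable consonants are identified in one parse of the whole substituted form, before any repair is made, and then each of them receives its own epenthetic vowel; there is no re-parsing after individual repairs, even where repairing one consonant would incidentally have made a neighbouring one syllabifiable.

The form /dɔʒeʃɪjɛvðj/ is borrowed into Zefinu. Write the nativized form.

ɹɔseʃɪjɛvɛðɛjɛ

Substitution: /d/ → /ɹ/, /ʒ/ → /s/, giving /ɹɔseʃɪjɛvðj/.
Syllabifying with onset maximization leaves /v/, /ð/, /j/ stranded (no codas are permitted; onsets are limited to one consonant).
Epenthesis after each stranded consonant: /v/ → /vɛ/, /ð/ → /ðɛ/, /j/ → /jɛ/.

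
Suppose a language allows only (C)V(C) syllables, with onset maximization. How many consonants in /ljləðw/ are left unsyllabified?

Under (C)V(C), the unsyllabifiable consonants are /l/, /j/, /w/ (at most one coda consonant is licensed; onsets are limited to one consonant).

3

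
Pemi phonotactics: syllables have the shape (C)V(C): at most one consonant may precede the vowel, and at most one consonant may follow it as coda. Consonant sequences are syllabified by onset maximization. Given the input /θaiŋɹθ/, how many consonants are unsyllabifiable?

2

The consonants /ɹ/, /θ/ cannot be parsed into a legal (C)V(C) syllable (at most one coda consonant is licensed; onsets are limited to one consonant).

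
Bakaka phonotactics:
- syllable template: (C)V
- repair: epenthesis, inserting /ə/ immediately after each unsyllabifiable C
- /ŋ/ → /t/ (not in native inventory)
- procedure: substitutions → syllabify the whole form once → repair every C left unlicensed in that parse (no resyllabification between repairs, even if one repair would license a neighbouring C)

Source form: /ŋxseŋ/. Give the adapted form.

Substitution: /ŋ/ → /t/, giving /txset/.
The consonants /t/, /x/, /t/ cannot be parsed into a legal (C)V syllable (no codas are permitted; onsets are limited to one consonant).
Each unlicensed consonant becomes the onset of a new syllable: /t/ → /tə/, /x/ → /xə/, /t/ → /tə/.

təxəsetə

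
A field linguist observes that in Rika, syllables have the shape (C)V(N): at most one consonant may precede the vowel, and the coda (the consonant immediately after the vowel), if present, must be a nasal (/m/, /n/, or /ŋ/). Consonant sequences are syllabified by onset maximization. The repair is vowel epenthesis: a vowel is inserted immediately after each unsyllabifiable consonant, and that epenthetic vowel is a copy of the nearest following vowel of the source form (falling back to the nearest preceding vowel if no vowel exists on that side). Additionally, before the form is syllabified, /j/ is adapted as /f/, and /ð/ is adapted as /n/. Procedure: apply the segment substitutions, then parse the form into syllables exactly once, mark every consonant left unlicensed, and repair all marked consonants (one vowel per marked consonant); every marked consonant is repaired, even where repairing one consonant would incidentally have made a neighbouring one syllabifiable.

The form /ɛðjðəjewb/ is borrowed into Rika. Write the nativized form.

ɛnfənəfewebe

Substitution: /ð/ → /n/, /j/ → /f/, giving /ɛnfnəfewb/.
Under (C)V(N), the unsyllabifiable consonants are /f/, /w/, /b/ (only a nasal (/m/, /n/, or /ŋ/) is licensed in coda position; onsets are limited to one consonant).
Epenthesis after each stranded consonant: /f/ → /fə/, /w/ → /we/, /b/ → /be/.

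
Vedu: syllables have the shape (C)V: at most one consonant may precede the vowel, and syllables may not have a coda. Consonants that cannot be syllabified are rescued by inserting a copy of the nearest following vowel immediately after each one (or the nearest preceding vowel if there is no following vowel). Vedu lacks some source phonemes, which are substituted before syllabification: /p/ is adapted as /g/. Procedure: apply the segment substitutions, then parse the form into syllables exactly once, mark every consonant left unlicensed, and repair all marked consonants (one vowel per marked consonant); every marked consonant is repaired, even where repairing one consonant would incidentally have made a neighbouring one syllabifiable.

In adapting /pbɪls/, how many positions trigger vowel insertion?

3

After substitution the input is /gbɪls/.
The unsyllabifiable consonants are /g/, /l/, /s/; each receives one epenthetic vowel.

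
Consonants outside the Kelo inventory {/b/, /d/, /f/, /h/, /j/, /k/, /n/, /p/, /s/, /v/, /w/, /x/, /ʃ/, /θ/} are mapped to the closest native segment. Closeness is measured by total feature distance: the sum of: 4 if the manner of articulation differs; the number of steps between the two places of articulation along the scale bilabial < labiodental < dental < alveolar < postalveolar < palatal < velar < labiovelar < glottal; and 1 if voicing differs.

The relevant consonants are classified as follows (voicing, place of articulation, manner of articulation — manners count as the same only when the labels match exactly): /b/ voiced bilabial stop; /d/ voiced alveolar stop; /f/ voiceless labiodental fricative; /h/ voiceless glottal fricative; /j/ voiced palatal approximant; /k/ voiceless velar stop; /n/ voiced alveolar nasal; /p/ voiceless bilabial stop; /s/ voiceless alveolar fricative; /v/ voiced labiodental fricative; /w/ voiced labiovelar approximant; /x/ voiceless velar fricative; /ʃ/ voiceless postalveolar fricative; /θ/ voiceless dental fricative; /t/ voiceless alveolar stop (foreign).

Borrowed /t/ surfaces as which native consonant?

d

/d/ is closest: same manner (stop), place distance 0 (alveolar→alveolar), voicing differs (+1); total 1. Next closest is /k/ at distance 3.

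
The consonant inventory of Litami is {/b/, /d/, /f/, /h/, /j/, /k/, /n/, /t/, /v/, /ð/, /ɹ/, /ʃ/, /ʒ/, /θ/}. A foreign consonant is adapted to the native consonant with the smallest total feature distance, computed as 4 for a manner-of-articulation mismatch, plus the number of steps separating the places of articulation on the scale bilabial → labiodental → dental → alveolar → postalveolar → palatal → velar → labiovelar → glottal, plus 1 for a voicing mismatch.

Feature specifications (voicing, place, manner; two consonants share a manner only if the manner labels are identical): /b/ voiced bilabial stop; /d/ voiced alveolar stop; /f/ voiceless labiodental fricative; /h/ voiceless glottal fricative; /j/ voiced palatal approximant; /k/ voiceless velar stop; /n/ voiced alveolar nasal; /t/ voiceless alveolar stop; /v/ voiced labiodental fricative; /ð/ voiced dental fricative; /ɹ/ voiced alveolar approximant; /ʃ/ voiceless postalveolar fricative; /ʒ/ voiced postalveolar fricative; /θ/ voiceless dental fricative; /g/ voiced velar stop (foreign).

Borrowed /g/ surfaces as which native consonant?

/k/ is closest: same manner (stop), place distance 0 (velar→velar), voicing differs (+1); total 1. Next closest is /d/ at distance 3.

k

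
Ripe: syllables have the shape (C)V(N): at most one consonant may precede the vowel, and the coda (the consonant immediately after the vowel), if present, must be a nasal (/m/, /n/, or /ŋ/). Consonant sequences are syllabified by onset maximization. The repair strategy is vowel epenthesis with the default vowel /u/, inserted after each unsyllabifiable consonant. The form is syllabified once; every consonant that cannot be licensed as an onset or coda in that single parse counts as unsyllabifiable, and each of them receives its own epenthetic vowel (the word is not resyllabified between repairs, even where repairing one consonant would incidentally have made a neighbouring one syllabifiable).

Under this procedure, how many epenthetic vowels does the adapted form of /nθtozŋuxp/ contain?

The unsyllabifiable consonants are /n/, /θ/, /z/, /x/, /p/; each receives one epenthetic vowel.

5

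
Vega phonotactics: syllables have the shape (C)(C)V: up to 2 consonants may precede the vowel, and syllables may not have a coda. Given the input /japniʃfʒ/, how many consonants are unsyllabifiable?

3

Under (C)(C)V, the unsyllabifiable consonants are /ʃ/, /f/, /ʒ/ (no codas are permitted; onsets may contain at most 2 consonants).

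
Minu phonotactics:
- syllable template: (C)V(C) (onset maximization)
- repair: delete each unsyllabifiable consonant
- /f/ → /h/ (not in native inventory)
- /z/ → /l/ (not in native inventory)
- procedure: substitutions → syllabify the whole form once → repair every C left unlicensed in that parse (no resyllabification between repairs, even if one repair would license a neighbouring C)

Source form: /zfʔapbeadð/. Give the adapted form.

ʔapbead

Substitution: /z/ → /l/, /f/ → /h/, giving /lhʔapbeadð/.
The consonants /l/, /h/, /ð/ cannot be parsed into a legal (C)V(C) syllable (at most one coda consonant is licensed; onsets are limited to one consonant).
Each unlicensed consonant is deleted: /l/, /h/, /ð/.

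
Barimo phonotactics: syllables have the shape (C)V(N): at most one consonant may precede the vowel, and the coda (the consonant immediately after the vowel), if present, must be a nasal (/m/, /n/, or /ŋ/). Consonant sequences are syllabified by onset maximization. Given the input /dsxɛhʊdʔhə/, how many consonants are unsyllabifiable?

Under (C)V(N), the unsyllabifiable consonants are /d/, /s/, /d/, /ʔ/ (only a nasal (/m/, /n/, or /ŋ/) is licensed in coda position; onsets are limited to one consonant).

4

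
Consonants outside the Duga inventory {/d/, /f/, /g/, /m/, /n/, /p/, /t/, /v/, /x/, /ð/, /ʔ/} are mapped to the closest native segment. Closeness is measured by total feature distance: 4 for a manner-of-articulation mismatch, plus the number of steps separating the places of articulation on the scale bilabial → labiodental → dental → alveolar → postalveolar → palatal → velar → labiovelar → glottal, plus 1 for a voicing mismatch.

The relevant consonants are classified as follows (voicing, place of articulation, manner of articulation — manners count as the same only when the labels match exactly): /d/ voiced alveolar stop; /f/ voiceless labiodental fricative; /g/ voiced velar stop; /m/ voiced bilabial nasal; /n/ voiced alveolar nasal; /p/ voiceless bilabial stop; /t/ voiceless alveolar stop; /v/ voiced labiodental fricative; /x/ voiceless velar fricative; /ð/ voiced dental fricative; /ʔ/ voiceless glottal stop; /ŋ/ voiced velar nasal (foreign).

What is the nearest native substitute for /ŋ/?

/n/ is closest: same manner (nasal), place distance 3 (velar→alveolar), same voicing; total 3. Next closest is /g/ at distance 4.

n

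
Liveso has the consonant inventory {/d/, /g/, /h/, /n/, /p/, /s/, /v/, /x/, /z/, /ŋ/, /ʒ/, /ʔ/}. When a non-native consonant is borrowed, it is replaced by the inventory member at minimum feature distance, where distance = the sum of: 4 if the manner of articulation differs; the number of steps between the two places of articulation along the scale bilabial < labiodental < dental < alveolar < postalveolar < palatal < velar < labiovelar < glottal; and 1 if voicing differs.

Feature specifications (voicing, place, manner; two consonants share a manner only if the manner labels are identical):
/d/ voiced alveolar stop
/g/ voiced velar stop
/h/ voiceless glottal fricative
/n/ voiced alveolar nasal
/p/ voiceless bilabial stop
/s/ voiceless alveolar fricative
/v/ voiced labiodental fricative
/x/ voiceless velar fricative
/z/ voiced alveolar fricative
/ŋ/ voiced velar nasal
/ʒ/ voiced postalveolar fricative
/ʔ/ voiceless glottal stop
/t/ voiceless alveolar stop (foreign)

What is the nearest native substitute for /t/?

/d/ is closest: same manner (stop), place distance 0 (alveolar→alveolar), voicing differs (+1); total 1. Next closest is /p/ at distance 3.

d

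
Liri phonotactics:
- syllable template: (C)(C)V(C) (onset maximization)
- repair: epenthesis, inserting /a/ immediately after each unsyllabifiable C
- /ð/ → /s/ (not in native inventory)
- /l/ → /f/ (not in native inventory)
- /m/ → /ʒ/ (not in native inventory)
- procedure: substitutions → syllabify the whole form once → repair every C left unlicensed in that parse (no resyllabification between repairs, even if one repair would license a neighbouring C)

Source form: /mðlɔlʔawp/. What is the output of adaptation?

ʒasfɔfʔawpa

Substitution: /m/ → /ʒ/, /ð/ → /s/, /l/ → /f/, giving /ʒsfɔfʔawp/.
The consonants /ʒ/, /p/ cannot be parsed into a legal (C)(C)V(C) syllable (at most one coda consonant is licensed; onsets may contain at most 2 consonants).
Inserting the epenthetic vowel yields /ʒ/ → /ʒa/, /p/ → /pa/.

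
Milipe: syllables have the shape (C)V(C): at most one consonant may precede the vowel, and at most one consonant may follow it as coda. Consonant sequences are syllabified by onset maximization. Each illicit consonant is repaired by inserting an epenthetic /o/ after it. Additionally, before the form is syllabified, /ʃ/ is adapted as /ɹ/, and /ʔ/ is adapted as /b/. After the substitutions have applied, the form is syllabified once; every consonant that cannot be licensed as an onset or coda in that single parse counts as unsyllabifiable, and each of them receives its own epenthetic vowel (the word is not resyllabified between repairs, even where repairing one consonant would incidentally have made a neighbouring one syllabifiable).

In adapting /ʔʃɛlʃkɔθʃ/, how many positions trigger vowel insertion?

After substitution the input is /bɹɛlɹkɔθɹ/.
The unsyllabifiable consonants are /b/, /ɹ/, /ɹ/; each receives one epenthetic vowel.

3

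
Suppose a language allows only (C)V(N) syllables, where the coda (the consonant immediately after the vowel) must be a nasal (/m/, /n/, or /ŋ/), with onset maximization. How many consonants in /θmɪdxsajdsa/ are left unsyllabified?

Syllabifying with onset maximization leaves /θ/, /d/, /x/, /j/, /d/ stranded (only a nasal (/m/, /n/, or /ŋ/) is licensed in coda position; onsets are limited to one consonant).

5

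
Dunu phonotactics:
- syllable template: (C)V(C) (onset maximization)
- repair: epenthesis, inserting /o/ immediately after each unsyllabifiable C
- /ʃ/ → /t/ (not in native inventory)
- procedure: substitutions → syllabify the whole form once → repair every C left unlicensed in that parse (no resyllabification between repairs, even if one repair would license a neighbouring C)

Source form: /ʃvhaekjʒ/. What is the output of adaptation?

Substitution: /ʃ/ → /t/, giving /tvhaekjʒ/.
Syllabifying with onset maximization leaves /t/, /v/, /j/, /ʒ/ stranded (at most one coda consonant is licensed; onsets are limited to one consonant).
Inserting the epenthetic vowel yields /t/ → /to/, /v/ → /vo/, /j/ → /jo/, /ʒ/ → /ʒo/.

tovohaekjoʒo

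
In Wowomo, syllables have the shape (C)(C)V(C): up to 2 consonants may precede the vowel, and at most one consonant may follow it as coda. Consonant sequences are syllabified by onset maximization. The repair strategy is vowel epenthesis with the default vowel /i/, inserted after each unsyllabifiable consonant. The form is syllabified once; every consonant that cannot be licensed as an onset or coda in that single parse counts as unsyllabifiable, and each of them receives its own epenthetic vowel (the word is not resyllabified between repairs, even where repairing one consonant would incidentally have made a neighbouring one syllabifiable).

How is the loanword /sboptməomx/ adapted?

sboptməomxi

Under (C)(C)V(C), the unsyllabifiable consonants are /x/ (at most one coda consonant is licensed; onsets may contain at most 2 consonants).
Each unlicensed consonant becomes the onset of a new syllable: /x/ → /xi/.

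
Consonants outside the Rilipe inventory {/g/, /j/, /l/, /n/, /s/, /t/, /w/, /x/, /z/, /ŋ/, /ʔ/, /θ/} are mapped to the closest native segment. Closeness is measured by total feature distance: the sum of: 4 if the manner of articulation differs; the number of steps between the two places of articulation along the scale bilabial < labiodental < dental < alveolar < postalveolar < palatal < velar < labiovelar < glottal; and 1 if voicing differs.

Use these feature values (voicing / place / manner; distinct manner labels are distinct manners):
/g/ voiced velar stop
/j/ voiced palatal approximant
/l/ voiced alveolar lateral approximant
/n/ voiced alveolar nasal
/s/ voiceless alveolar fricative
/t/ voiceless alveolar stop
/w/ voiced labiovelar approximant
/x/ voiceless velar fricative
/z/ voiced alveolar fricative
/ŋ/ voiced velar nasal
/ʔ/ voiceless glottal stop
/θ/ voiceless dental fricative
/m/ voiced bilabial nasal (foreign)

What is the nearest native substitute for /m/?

/n/ is closest: same manner (nasal), place distance 3 (bilabial→alveolar), same voicing; total 3. Next closest is /ŋ/ at distance 6.

n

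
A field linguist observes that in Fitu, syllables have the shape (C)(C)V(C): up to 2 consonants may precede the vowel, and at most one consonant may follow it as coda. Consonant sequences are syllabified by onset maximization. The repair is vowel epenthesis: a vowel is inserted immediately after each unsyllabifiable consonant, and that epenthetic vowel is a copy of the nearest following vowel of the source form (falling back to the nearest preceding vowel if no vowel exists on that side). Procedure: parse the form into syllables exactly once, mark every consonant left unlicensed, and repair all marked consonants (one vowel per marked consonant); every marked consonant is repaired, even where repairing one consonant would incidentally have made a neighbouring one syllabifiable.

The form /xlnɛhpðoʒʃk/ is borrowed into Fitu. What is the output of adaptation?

xɛlnɛhpðoʒʃoko

Under (C)(C)V(C), the unsyllabifiable consonants are /x/, /ʃ/, /k/ (at most one coda consonant is licensed; onsets may contain at most 2 consonants).
Each unlicensed consonant becomes the onset of a new syllable: /x/ → /xɛ/, /ʃ/ → /ʃo/, /k/ → /ko/.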